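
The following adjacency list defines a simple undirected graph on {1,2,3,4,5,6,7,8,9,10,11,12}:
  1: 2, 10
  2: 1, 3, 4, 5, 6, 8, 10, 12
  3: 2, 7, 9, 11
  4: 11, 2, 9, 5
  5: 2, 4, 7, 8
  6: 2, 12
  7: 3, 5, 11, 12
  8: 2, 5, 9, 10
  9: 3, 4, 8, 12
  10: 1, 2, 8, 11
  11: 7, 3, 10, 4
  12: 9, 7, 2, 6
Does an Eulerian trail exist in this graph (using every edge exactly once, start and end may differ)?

Yes

Degrees: 1:2, 2:8, 3:4, 4:4, 5:4, 6:2, 7:4, 8:4, 9:4, 10:4, 11:4, 12:4
Odd-degree vertices: none (0 total).
The non-isolated vertices are connected and exactly 0 have odd degree, so an Eulerian trail exists.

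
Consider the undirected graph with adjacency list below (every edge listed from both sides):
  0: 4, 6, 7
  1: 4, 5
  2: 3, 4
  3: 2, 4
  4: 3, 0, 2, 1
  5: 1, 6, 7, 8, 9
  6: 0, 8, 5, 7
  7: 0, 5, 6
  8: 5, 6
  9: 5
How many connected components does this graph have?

1

Component: {0, 1, 2, 3, 4, 5, 6, 7, 8, 9}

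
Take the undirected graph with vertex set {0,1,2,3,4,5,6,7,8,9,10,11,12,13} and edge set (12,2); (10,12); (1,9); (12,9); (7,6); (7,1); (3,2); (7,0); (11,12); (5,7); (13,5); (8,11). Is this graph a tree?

No

The graph has 14 vertices and 12 edges.
It is not connected, so it is not a tree.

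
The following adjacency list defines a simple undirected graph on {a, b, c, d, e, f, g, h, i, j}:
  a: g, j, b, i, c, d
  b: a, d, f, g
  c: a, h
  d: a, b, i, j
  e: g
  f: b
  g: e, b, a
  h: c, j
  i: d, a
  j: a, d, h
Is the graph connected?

Starting from a and exploring outward reaches every vertex (a, i, j, c, g, d, b, h, e, f); the graph is connected.

Yes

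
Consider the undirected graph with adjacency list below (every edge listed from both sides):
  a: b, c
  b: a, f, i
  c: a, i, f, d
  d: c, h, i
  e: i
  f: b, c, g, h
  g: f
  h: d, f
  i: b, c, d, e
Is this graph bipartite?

No

The cycle c-d-i-c has length 3, which is odd, so the graph is not bipartite.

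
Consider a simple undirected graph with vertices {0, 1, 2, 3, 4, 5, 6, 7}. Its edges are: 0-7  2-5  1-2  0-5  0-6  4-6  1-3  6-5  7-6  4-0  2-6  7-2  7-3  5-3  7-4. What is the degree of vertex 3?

Neighbors of 3: 1, 5, 7.

3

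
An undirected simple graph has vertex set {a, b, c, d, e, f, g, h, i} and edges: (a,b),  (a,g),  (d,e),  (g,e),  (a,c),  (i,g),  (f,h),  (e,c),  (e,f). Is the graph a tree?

|V| = 9, |E| = 9.
A tree on 9 vertices has exactly 8 edges; this graph has 9, so it contains a cycle and is not a tree.

No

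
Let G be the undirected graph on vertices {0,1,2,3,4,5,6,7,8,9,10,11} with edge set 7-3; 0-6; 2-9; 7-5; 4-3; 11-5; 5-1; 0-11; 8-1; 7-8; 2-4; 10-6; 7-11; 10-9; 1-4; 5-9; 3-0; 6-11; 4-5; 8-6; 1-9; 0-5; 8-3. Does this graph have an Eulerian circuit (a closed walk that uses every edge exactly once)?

Degrees: 0:4, 1:4, 2:2, 3:4, 4:4, 5:6, 6:4, 7:4, 8:4, 9:4, 10:2, 11:4
Every vertex has even degree and the edges form a single connected piece, so an Eulerian circuit exists.

Yes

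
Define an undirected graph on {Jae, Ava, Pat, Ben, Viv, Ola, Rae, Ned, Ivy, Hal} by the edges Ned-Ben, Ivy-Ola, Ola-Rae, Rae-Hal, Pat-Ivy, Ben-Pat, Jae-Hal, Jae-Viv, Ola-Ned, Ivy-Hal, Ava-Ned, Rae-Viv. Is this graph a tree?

No

|V| = 10, |E| = 12.
Connected but with 12 > 9 edges, so it has a cycle and is not a tree.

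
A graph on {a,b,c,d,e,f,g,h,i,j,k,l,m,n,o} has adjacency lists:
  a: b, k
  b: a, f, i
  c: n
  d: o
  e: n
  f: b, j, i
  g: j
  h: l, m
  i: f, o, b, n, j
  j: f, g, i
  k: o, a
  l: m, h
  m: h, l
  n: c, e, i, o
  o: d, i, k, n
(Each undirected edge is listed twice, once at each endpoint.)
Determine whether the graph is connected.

No

Component: {h, l, m}
Component: {a, b, c, d, e, f, g, i, j, k, n, o}
No edge joins these 2 groups, so the graph is disconnected.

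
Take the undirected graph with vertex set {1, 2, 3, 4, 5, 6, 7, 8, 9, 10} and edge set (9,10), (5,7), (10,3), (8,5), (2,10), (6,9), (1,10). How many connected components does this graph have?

3

Component: {4}
Component: {5, 7, 8}
Component: {1, 2, 3, 6, 9, 10}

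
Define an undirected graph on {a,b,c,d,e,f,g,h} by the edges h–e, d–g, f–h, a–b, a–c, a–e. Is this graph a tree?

|V| = 8, |E| = 6.
It is not connected, so it is not a tree.

No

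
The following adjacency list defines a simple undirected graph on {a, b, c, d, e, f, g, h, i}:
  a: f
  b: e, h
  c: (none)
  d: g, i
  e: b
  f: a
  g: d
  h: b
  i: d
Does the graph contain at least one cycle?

The graph has 9 vertices, 5 edges, and 4 connected components.
Since 5 = 9 - 4, the graph is a forest and contains no cycle.

No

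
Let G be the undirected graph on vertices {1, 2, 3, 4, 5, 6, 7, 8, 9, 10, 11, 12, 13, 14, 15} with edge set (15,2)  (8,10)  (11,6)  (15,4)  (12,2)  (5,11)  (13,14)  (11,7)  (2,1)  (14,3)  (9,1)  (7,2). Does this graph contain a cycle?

No

The graph has 15 vertices, 12 edges, and 3 connected components.
Since 12 = 15 - 3, the graph is a forest and contains no cycle.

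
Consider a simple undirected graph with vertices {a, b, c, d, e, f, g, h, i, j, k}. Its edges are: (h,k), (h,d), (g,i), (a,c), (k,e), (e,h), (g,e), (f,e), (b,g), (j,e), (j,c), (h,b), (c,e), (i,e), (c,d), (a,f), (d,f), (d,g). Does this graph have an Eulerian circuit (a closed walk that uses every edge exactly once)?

Degrees: a:2, b:2, c:4, d:4, e:7, f:3, g:4, h:4, i:2, j:2, k:2
e, f have odd degree; an Eulerian circuit needs every degree to be even, so none exists.

No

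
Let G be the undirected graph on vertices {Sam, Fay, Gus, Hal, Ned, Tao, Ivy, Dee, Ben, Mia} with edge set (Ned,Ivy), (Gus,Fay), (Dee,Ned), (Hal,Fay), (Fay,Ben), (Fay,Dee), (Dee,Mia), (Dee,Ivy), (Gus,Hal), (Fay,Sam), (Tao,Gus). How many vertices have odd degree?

6

Degrees: Sam:1, Fay:5, Gus:3, Hal:2, Ned:2, Tao:1, Ivy:2, Dee:4, Ben:1, Mia:1
Odd-degree vertices: Sam, Fay, Gus, Tao, Ben, Mia.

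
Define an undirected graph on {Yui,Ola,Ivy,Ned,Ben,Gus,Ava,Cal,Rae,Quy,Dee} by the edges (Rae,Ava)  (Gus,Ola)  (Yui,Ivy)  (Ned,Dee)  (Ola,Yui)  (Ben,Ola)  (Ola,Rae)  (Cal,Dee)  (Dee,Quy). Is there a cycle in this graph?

No

|V| = 11, |E| = 9, number of components = 2.
A forest on 11 vertices with 2 components has exactly 9 edges, which matches — so no cycle.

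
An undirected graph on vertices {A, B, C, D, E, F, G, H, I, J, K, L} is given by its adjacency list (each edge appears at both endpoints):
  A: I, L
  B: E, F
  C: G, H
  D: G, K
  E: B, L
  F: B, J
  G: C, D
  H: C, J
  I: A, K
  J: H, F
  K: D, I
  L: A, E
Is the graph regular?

Degrees: A:2, B:2, C:2, D:2, E:2, F:2, G:2, H:2, I:2, J:2, K:2, L:2
All degrees equal 2; the graph is regular.

Yes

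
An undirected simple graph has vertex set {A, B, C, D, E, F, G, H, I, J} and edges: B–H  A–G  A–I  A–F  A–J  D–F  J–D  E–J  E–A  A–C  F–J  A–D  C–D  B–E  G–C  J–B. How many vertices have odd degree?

Degrees: A:7, B:3, C:3, D:4, E:3, F:3, G:2, H:1, I:1, J:5
Odd-degree vertices: A, B, C, E, F, H, I, J.

8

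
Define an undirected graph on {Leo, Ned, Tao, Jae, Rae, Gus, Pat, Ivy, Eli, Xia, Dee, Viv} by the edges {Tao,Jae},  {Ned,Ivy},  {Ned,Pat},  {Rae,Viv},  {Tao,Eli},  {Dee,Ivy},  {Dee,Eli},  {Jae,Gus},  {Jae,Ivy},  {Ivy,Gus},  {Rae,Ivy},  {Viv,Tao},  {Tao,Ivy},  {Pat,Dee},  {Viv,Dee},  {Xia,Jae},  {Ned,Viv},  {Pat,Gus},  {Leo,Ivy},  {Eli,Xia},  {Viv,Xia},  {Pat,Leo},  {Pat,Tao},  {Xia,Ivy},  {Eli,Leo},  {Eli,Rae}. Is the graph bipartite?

No

The cycle Tao-Jae-Ivy-Tao has length 3, which is odd, so the graph is not bipartite.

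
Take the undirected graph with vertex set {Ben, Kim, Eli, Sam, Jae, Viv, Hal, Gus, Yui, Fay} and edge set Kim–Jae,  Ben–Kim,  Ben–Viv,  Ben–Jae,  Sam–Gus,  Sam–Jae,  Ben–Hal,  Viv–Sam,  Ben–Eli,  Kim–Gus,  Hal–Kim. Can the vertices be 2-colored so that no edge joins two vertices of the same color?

No

The cycle Kim-Ben-Jae-Kim has length 3, which is odd, so the graph is not bipartite.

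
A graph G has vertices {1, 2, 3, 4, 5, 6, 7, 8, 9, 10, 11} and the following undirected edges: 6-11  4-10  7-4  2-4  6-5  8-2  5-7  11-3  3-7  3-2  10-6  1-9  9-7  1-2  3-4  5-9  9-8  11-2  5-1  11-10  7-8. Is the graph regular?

Degrees: 1:3, 2:5, 3:4, 4:4, 5:4, 6:3, 7:5, 8:3, 9:4, 10:3, 11:4
Degrees are not all equal (e.g. deg(1)=3 but deg(2)=5); not regular.

No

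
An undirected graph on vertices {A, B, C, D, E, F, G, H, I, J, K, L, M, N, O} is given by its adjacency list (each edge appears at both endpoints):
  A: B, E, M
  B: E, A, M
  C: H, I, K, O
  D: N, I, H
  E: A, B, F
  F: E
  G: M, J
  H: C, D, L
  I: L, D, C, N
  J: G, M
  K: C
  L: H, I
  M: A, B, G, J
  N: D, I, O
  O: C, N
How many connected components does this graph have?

Component: {A, B, E, F, G, J, M}
Component: {C, D, H, I, K, L, N, O}

2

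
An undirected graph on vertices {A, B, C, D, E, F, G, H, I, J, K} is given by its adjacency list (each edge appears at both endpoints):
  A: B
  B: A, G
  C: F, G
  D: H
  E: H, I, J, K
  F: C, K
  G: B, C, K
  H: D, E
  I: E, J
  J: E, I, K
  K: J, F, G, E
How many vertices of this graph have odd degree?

4

Degrees: A:1, B:2, C:2, D:1, E:4, F:2, G:3, H:2, I:2, J:3, K:4
Odd-degree vertices: A, D, G, J.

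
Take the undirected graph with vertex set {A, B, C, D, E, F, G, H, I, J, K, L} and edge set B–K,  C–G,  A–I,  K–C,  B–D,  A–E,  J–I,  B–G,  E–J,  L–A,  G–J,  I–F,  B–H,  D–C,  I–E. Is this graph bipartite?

The cycle E-I-A-E has length 3, which is odd, so the graph is not bipartite.

No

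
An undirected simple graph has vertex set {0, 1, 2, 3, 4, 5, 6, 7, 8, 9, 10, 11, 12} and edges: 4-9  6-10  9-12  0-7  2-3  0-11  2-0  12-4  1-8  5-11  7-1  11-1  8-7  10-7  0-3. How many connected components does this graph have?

Component: {4, 9, 12}
Component: {0, 1, 2, 3, 5, 6, 7, 8, 10, 11}

2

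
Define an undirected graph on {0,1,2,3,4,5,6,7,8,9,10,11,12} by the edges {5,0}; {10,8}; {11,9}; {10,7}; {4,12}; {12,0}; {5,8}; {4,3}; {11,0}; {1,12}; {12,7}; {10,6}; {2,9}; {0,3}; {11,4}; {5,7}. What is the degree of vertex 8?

2

Neighbors of 8: 5, 10.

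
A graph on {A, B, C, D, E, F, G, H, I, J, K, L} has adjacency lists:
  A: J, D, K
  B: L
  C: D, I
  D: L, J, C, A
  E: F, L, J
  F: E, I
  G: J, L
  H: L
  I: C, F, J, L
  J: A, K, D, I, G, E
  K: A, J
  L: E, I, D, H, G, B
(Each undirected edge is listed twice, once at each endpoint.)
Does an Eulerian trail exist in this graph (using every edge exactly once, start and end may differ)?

No

Degrees: A:3, B:1, C:2, D:4, E:3, F:2, G:2, H:1, I:4, J:6, K:2, L:6
Odd-degree vertices: A, B, E, H (4 total).
With 4 odd-degree vertices (more than two), no single trail can use every edge.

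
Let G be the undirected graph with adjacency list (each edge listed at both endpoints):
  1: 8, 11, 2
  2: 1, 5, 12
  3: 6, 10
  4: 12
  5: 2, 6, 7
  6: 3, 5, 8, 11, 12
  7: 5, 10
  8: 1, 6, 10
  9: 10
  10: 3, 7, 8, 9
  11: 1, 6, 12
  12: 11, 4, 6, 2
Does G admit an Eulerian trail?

No

Degrees: 1:3, 2:3, 3:2, 4:1, 5:3, 6:5, 7:2, 8:3, 9:1, 10:4, 11:3, 12:4
Odd-degree vertices: 1, 2, 4, 5, 6, 8, 9, 11 (8 total).
An Eulerian trail requires 0 or 2 odd-degree vertices; here there are 8.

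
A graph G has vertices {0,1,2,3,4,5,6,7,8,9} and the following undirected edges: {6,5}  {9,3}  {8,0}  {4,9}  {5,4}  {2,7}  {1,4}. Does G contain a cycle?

No

The graph has 10 vertices, 7 edges, and 3 connected components.
Since 7 = 10 - 3, the graph is a forest and contains no cycle.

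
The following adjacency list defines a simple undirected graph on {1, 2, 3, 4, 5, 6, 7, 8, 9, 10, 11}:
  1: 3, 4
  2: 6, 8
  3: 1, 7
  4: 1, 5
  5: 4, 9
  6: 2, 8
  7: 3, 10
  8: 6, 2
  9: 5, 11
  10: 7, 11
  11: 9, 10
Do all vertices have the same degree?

Degrees: 1:2, 2:2, 3:2, 4:2, 5:2, 6:2, 7:2, 8:2, 9:2, 10:2, 11:2
Every vertex has degree 2, so the graph is 2-regular.

Yes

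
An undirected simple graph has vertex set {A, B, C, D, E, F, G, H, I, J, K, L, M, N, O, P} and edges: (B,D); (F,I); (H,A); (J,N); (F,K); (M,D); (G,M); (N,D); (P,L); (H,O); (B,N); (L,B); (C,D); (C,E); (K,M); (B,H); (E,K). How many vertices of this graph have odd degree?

Degrees: A:1, B:4, C:2, D:4, E:2, F:2, G:1, H:3, I:1, J:1, K:3, L:2, M:3, N:3, O:1, P:1
Odd-degree vertices: A, G, H, I, J, K, M, N, O, P.

10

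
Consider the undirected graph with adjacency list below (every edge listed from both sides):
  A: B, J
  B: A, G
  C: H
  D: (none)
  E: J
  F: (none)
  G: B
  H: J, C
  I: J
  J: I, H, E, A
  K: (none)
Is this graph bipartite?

Color {B, C, D, F, J, K} black and {A, E, G, H, I} white. No edge joins two same-colored vertices, so the graph is bipartite.

Yes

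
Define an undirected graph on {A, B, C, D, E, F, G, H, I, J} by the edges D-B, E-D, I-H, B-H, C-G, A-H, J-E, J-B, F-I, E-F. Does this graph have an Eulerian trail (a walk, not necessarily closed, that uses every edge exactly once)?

No

Degrees: A:1, B:3, C:1, D:2, E:3, F:2, G:1, H:3, I:2, J:2
Odd-degree vertices: A, B, C, E, G, H (6 total).
With 6 odd-degree vertices (more than two), no single trail can use every edge.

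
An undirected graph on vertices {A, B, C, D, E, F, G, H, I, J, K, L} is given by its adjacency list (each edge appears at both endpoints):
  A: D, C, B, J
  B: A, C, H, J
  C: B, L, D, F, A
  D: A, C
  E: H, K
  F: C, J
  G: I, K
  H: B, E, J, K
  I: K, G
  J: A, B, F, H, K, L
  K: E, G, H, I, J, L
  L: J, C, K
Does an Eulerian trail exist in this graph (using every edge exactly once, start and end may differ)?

Yes

Degrees: A:4, B:4, C:5, D:2, E:2, F:2, G:2, H:4, I:2, J:6, K:6, L:3
Odd-degree vertices: C, L (2 total).
With 2 odd-degree vertices and all edges in one connected piece, an Eulerian trail exists (from C to L).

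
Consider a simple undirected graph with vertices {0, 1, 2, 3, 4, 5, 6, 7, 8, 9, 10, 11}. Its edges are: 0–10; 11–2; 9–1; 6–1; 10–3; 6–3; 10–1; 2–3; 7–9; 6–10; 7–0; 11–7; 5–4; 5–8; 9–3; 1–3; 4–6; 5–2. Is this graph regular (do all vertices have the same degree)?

No

Degrees: 0:2, 1:4, 2:3, 3:5, 4:2, 5:3, 6:4, 7:3, 8:1, 9:3, 10:4, 11:2
Degrees are not all equal (e.g. deg(8)=1 but deg(3)=5); not regular.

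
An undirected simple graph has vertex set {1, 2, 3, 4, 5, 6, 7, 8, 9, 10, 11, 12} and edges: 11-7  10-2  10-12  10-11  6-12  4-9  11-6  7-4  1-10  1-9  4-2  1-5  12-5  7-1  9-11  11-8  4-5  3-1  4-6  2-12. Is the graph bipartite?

No

The cycle 10-2-12-10 has length 3, which is odd, so the graph is not bipartite.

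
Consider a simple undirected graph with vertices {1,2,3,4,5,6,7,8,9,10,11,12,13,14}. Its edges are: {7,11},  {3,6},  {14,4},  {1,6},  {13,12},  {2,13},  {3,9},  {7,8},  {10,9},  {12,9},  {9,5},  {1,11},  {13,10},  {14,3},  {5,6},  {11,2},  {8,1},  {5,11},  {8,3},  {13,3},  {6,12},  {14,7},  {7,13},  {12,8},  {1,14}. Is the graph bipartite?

A valid 2-coloring puts {6, 8, 9, 11, 13, 14} on one side and {1, 2, 3, 4, 5, 7, 10, 12} on the other; every edge crosses between the two sides.

Yes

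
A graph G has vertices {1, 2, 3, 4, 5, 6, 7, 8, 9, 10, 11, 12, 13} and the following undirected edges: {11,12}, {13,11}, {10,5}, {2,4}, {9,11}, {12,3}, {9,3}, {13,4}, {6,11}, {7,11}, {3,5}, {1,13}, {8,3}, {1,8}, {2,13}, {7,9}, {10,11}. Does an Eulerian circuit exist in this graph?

Degrees: 1:2, 2:2, 3:4, 4:2, 5:2, 6:1, 7:2, 8:2, 9:3, 10:2, 11:6, 12:2, 13:4
Vertices with odd degree: 6, 9. An Eulerian circuit requires all degrees even.

No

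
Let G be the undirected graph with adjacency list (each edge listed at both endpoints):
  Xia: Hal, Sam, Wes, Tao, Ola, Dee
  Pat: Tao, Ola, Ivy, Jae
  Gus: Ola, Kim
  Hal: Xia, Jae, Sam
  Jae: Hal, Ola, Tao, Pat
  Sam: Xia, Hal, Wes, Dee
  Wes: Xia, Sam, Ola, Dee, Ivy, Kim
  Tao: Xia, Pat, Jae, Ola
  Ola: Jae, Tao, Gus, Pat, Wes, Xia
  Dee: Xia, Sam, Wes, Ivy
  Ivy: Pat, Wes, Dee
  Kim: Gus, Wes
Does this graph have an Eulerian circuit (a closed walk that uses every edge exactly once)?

No

Degrees: Xia:6, Pat:4, Gus:2, Hal:3, Jae:4, Sam:4, Wes:6, Tao:4, Ola:6, Dee:4, Ivy:3, Kim:2
Hal, Ivy have odd degree; an Eulerian circuit needs every degree to be even, so none exists.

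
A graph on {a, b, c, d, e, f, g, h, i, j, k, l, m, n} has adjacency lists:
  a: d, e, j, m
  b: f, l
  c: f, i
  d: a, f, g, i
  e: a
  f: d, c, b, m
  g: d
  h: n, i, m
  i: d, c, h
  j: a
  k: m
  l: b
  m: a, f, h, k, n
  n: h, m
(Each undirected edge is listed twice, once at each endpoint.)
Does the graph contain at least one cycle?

The graph has 14 vertices, 17 edges, and 1 connected component.
One cycle is m-h-n-m.

Yes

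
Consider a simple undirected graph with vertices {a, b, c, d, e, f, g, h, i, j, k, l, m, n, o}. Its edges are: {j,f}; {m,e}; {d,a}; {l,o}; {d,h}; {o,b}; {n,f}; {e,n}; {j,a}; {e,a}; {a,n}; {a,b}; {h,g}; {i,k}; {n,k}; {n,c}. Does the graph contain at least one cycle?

|V| = 15, |E| = 16, number of components = 1.
One cycle is a-e-n-f-j-a.

Yes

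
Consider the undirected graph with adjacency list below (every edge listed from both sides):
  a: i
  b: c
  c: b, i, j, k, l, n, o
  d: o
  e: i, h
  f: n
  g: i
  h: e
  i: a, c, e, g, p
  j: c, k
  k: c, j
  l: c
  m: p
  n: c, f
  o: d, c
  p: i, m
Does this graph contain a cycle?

The graph has 16 vertices, 16 edges, and 1 connected component.
Since 16 > 16 - 1, a cycle must exist; for instance c-j-k-c.

Yes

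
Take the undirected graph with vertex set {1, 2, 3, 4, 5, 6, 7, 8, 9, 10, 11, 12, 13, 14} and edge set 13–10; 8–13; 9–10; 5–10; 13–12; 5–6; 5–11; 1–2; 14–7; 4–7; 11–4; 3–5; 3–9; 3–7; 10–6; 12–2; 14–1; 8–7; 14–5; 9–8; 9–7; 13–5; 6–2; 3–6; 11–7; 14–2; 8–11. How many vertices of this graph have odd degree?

Degrees: 1:2, 2:4, 3:4, 4:2, 5:6, 6:4, 7:6, 8:4, 9:4, 10:4, 11:4, 12:2, 13:4, 14:4
Odd-degree vertices: none.

0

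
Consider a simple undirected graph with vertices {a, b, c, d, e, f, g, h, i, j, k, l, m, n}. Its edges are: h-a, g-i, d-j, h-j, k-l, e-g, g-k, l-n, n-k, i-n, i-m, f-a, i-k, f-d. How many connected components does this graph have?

Component: {b}
Component: {c}
Component: {a, d, f, h, j}
Component: {e, g, i, k, l, m, n}

4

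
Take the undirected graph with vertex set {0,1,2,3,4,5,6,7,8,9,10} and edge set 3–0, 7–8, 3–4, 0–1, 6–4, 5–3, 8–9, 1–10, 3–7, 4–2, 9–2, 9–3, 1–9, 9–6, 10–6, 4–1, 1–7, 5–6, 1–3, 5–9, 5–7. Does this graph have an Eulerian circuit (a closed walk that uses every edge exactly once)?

Degrees: 0:2, 1:6, 2:2, 3:6, 4:4, 5:4, 6:4, 7:4, 8:2, 9:6, 10:2
All degrees are even and the non-isolated vertices are connected — an Eulerian circuit exists.

Yes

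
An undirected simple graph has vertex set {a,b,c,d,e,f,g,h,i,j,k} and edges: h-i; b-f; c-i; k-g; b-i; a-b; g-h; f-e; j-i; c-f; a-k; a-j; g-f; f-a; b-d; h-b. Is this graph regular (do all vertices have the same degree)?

No

Degrees: a:4, b:5, c:2, d:1, e:1, f:5, g:3, h:3, i:4, j:2, k:2
Vertex d has degree 1 while b has degree 5, so the graph is not regular.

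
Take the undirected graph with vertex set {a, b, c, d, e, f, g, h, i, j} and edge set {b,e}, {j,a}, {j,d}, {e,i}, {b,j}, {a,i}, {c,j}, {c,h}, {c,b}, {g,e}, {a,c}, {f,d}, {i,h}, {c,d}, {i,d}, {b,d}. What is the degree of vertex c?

Neighbors of c: a, b, d, h, j.

5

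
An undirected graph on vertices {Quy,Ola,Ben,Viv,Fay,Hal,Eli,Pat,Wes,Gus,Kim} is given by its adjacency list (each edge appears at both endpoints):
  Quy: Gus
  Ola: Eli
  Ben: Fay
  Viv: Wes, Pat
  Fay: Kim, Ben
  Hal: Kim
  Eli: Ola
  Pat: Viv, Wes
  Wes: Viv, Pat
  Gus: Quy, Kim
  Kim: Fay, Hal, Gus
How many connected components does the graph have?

3

Component: {Ola, Eli}
Component: {Viv, Pat, Wes}
Component: {Quy, Ben, Fay, Hal, Gus, Kim}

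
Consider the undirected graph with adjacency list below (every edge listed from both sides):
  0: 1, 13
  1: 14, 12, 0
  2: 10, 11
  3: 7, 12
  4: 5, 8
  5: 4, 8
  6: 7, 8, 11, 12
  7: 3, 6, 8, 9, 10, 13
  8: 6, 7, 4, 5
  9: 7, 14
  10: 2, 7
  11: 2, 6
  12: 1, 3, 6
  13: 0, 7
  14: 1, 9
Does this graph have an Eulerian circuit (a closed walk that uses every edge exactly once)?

No

Degrees: 0:2, 1:3, 2:2, 3:2, 4:2, 5:2, 6:4, 7:6, 8:4, 9:2, 10:2, 11:2, 12:3, 13:2, 14:2
1, 12 have odd degree; an Eulerian circuit needs every degree to be even, so none exists.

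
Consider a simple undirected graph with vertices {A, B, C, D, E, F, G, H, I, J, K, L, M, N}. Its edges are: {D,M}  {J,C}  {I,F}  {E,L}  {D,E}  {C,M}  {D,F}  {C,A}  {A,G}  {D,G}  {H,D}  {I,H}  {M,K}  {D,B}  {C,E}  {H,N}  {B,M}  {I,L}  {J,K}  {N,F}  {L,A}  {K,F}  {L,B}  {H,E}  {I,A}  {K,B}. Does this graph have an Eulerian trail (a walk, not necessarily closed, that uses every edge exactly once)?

Yes

Degrees: A:4, B:4, C:4, D:6, E:4, F:4, G:2, H:4, I:4, J:2, K:4, L:4, M:4, N:2
Odd-degree vertices: none (0 total).
The non-isolated vertices are connected and exactly 0 have odd degree, so an Eulerian trail exists.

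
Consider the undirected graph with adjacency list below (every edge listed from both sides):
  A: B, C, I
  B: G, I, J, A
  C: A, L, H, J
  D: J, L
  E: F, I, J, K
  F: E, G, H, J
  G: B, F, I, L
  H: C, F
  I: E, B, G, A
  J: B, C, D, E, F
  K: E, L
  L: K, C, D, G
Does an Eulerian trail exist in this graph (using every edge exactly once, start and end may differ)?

Yes

Degrees: A:3, B:4, C:4, D:2, E:4, F:4, G:4, H:2, I:4, J:5, K:2, L:4
Odd-degree vertices: A, J (2 total).
With 2 odd-degree vertices and all edges in one connected piece, an Eulerian trail exists (from A to J).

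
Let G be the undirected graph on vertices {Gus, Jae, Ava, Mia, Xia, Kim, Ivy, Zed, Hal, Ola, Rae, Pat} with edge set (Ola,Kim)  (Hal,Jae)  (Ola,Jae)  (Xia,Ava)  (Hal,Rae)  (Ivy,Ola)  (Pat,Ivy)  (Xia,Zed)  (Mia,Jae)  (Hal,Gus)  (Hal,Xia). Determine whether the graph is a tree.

Yes

The graph has 12 vertices and 11 edges.
Connected and |E| = |V| - 1, which characterizes a tree.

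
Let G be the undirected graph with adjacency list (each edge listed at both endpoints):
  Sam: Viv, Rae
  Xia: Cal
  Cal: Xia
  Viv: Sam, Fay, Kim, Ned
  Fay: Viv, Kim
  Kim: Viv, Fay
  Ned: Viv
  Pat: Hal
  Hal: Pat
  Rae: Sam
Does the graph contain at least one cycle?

|V| = 10, |E| = 8, number of components = 3.
One cycle is Viv-Fay-Kim-Viv.

Yes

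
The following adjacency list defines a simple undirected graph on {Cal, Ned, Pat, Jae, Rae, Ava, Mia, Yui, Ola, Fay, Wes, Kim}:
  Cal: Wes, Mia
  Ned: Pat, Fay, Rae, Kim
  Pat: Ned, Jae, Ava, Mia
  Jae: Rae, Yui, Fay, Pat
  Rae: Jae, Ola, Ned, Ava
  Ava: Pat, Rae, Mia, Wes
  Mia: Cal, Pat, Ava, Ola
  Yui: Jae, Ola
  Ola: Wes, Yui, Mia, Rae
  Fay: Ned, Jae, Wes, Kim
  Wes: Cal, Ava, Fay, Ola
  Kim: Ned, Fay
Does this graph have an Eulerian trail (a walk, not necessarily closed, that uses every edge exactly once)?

Degrees: Cal:2, Ned:4, Pat:4, Jae:4, Rae:4, Ava:4, Mia:4, Yui:2, Ola:4, Fay:4, Wes:4, Kim:2
Odd-degree vertices: none (0 total).
The non-isolated vertices are connected and exactly 0 have odd degree, so an Eulerian trail exists.

Yes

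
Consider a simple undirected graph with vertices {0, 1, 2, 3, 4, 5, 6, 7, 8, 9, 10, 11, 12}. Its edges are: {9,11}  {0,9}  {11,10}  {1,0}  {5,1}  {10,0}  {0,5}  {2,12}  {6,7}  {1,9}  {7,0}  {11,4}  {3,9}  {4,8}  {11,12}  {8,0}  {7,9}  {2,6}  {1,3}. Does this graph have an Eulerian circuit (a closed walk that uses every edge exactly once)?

No

Degrees: 0:6, 1:4, 2:2, 3:2, 4:2, 5:2, 6:2, 7:3, 8:2, 9:5, 10:2, 11:4, 12:2
7, 9 have odd degree; an Eulerian circuit needs every degree to be even, so none exists.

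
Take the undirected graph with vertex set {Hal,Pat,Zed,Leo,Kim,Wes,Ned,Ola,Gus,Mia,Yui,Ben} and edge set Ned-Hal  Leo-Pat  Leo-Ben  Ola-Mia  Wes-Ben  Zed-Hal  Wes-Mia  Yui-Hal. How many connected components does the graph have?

Component: {Kim}
Component: {Gus}
Component: {Hal, Zed, Ned, Yui}
Component: {Pat, Leo, Wes, Ola, Mia, Ben}

4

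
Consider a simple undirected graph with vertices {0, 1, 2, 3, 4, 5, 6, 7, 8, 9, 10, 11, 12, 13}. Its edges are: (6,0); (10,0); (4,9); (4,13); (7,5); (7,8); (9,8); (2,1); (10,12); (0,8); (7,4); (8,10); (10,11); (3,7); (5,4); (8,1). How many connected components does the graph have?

Component: {0, 1, 2, 3, 4, 5, 6, 7, 8, 9, 10, 11, 12, 13}

1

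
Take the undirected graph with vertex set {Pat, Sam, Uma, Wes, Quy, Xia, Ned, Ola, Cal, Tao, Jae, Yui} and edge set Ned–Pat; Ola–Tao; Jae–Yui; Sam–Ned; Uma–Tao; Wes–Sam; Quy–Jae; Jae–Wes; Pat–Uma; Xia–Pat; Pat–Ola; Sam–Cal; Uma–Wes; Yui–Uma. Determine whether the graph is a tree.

No

The graph has 12 vertices and 14 edges.
A tree on 12 vertices has exactly 11 edges; this graph has 14, so it contains a cycle and is not a tree.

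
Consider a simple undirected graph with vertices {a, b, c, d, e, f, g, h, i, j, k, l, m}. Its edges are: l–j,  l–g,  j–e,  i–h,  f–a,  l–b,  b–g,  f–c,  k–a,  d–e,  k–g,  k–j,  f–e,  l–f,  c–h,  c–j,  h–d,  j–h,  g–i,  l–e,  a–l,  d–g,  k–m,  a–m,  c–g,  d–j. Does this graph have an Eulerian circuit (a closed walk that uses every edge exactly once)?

Degrees: a:4, b:2, c:4, d:4, e:4, f:4, g:6, h:4, i:2, j:6, k:4, l:6, m:2
All degrees are even and the non-isolated vertices are connected — an Eulerian circuit exists.

Yes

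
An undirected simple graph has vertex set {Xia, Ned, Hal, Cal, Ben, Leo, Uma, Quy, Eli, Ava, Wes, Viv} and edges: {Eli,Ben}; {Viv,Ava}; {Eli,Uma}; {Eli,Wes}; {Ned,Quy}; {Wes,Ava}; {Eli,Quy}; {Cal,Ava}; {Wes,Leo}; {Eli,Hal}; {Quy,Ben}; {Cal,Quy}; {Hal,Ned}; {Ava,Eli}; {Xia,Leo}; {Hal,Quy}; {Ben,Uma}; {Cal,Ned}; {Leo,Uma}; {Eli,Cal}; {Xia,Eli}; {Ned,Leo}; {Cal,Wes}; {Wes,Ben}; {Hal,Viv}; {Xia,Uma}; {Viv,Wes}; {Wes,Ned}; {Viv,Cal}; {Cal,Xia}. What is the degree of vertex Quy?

Neighbors of Quy: Ned, Hal, Cal, Ben, Eli.

5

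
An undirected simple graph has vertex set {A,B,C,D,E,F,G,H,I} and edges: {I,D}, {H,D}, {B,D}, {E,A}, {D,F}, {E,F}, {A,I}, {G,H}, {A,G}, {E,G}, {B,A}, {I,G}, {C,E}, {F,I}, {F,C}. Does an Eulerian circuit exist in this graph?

Yes

Degrees: A:4, B:2, C:2, D:4, E:4, F:4, G:4, H:2, I:4
All degrees are even and the non-isolated vertices are connected — an Eulerian circuit exists.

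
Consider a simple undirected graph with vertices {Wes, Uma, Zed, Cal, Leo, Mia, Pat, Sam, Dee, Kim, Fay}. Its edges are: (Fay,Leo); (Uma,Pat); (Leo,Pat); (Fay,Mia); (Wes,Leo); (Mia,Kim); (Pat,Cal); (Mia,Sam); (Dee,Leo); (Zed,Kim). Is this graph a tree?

|V| = 11, |E| = 10.
It is connected with exactly 10 edges, hence acyclic — it is a tree.

Yes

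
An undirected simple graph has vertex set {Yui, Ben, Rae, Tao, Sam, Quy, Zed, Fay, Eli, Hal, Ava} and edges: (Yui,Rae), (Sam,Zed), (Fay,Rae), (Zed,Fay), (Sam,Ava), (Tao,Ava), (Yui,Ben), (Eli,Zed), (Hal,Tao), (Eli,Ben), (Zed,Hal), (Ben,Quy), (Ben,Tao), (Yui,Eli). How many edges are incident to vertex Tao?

3

Neighbors of Tao: Ben, Hal, Ava.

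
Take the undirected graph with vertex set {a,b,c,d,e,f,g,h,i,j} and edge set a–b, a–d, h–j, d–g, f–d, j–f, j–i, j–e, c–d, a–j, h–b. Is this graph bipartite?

Yes

A valid 2-coloring puts {b, d, j} on one side and {a, c, e, f, g, h, i} on the other; every edge crosses between the two sides.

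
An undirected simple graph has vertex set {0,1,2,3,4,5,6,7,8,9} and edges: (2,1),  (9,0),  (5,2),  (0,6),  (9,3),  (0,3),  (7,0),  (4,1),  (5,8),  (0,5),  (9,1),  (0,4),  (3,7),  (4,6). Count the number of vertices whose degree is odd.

6

Degrees: 0:6, 1:3, 2:2, 3:3, 4:3, 5:3, 6:2, 7:2, 8:1, 9:3
Odd-degree vertices: 1, 3, 4, 5, 8, 9.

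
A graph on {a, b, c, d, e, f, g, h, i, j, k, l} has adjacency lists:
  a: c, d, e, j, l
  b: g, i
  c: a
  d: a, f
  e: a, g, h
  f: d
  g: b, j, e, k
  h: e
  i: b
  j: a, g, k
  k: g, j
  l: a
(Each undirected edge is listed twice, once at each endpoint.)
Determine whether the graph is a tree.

No

The graph has 12 vertices and 13 edges.
Connected but with 13 > 11 edges, so it has a cycle and is not a tree.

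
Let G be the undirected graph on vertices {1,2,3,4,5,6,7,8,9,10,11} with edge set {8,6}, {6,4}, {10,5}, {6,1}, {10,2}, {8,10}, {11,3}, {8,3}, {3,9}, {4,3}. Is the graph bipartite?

Yes

Partition the vertices as {3, 6, 7, 10} vs {1, 2, 4, 5, 8, 9, 11}. Each listed edge has one endpoint in each part, so the graph is bipartite.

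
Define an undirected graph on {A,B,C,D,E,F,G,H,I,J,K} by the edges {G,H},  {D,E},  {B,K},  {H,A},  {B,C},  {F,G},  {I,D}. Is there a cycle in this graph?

The graph has 11 vertices, 7 edges, and 4 connected components.
Since 7 = 11 - 4, the graph is a forest and contains no cycle.

No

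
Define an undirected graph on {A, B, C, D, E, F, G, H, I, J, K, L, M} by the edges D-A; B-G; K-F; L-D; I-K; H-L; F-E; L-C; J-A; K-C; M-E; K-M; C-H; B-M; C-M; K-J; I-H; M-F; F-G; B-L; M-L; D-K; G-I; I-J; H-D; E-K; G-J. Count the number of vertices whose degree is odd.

4

Degrees: A:2, B:3, C:4, D:4, E:3, F:4, G:4, H:4, I:4, J:4, K:7, L:5, M:6
Odd-degree vertices: B, E, K, L.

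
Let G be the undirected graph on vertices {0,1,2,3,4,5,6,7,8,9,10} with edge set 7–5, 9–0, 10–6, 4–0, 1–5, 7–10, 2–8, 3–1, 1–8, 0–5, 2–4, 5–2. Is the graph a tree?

No

|V| = 11, |E| = 12.
A tree on 11 vertices has exactly 10 edges; this graph has 12, so it contains a cycle and is not a tree.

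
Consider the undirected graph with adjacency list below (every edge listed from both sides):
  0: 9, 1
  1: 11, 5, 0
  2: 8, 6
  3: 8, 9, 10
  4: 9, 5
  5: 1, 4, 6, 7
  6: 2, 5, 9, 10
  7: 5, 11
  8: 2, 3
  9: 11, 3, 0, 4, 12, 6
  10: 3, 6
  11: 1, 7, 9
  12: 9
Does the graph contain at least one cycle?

The graph has 13 vertices, 18 edges, and 1 connected component.
One cycle is 3-8-2-6-10-3.

Yes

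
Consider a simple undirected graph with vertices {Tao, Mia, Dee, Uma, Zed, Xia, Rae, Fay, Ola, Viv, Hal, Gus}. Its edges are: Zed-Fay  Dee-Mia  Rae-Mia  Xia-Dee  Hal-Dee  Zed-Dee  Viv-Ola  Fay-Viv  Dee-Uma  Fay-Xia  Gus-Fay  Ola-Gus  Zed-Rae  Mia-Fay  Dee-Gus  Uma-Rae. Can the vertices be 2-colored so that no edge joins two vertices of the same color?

Color {Tao, Dee, Rae, Fay, Ola} black and {Mia, Uma, Zed, Xia, Viv, Hal, Gus} white. No edge joins two same-colored vertices, so the graph is bipartite.

Yes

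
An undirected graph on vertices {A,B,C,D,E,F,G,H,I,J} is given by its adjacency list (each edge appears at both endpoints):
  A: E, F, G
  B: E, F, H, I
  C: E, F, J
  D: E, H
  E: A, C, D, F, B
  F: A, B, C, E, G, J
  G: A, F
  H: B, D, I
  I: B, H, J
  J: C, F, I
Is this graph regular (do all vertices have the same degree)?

No

Degrees: A:3, B:4, C:3, D:2, E:5, F:6, G:2, H:3, I:3, J:3
Vertex D has degree 2 while F has degree 6, so the graph is not regular.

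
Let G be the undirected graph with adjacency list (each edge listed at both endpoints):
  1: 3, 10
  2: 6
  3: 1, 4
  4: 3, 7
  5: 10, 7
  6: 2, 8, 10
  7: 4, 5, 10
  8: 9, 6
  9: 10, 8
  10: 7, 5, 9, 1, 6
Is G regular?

Degrees: 1:2, 2:1, 3:2, 4:2, 5:2, 6:3, 7:3, 8:2, 9:2, 10:5
Vertex 2 has degree 1 while 10 has degree 5, so the graph is not regular.

No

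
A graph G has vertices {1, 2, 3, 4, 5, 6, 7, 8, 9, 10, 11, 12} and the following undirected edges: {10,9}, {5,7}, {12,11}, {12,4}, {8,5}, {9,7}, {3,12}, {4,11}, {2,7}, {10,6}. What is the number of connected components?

Component: {1}
Component: {3, 4, 11, 12}
Component: {2, 5, 6, 7, 8, 9, 10}

3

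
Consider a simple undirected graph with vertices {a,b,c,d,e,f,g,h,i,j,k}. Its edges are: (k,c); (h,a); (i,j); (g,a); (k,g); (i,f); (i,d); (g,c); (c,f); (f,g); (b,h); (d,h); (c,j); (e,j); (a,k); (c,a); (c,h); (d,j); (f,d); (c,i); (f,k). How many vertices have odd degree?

Degrees: a:4, b:1, c:7, d:4, e:1, f:5, g:4, h:4, i:4, j:4, k:4
Odd-degree vertices: b, c, e, f.

4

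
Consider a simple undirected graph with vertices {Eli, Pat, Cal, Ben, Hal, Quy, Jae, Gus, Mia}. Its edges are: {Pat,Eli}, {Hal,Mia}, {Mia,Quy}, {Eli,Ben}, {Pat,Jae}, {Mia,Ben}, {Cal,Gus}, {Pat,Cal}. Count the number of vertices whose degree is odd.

Degrees: Eli:2, Pat:3, Cal:2, Ben:2, Hal:1, Quy:1, Jae:1, Gus:1, Mia:3
Odd-degree vertices: Pat, Hal, Quy, Jae, Gus, Mia.

6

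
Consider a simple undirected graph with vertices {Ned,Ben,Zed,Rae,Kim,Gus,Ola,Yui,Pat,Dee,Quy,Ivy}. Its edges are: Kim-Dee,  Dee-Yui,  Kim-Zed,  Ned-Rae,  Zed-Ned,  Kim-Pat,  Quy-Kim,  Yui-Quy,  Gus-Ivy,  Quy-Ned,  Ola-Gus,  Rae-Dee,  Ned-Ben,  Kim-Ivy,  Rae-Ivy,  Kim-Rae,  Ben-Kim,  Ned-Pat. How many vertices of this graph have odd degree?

Degrees: Ned:5, Ben:2, Zed:2, Rae:4, Kim:7, Gus:2, Ola:1, Yui:2, Pat:2, Dee:3, Quy:3, Ivy:3
Odd-degree vertices: Ned, Kim, Ola, Dee, Quy, Ivy.

6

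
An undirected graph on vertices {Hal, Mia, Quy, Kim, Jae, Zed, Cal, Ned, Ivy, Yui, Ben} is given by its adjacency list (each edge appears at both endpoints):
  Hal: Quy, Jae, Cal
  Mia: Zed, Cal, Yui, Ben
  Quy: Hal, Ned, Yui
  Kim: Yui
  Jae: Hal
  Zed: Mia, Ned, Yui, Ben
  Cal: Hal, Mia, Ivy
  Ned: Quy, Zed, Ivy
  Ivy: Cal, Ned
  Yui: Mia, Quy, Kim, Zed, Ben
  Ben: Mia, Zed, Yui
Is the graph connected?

Yes

A breadth-first search from Hal visits Hal, Quy, Jae, Cal, Ned, Yui, Ivy, Mia, Zed, Ben, Kim — all 11 vertices — so the graph is connected.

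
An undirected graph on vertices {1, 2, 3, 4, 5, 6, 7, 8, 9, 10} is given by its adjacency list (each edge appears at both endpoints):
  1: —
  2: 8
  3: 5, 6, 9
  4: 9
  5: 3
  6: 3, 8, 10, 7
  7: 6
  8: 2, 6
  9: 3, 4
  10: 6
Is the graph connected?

No

Component: {1}
Component: {2, 3, 4, 5, 6, 7, 8, 9, 10}
No edge joins these 2 groups, so the graph is disconnected.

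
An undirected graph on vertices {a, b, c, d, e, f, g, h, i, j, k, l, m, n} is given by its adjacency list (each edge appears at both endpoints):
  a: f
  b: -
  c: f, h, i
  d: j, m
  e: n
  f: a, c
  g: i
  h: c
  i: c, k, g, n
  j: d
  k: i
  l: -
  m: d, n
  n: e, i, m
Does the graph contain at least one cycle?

No

|V| = 14, |E| = 11, number of components = 3.
A forest on 14 vertices with 3 components has exactly 11 edges, which matches — so no cycle.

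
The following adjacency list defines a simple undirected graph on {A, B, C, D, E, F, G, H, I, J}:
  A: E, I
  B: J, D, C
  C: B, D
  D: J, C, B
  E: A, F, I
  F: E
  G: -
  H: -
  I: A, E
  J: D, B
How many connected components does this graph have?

Component: {G}
Component: {H}
Component: {A, E, F, I}
Component: {B, C, D, J}

4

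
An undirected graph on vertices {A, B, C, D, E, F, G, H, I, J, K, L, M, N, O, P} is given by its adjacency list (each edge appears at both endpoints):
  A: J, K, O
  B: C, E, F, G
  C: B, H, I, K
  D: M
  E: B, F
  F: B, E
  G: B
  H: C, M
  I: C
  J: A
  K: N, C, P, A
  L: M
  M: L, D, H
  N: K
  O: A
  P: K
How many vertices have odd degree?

10

Degrees: A:3, B:4, C:4, D:1, E:2, F:2, G:1, H:2, I:1, J:1, K:4, L:1, M:3, N:1, O:1, P:1
Odd-degree vertices: A, D, G, I, J, L, M, N, O, P.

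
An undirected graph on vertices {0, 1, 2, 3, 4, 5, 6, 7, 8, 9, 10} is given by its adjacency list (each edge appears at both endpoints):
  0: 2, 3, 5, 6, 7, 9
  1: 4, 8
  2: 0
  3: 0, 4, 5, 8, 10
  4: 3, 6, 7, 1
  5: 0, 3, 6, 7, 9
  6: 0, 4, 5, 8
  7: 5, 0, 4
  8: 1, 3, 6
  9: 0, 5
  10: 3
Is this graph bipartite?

No

The cycle 5-0-3-5 has length 3, which is odd, so the graph is not bipartite.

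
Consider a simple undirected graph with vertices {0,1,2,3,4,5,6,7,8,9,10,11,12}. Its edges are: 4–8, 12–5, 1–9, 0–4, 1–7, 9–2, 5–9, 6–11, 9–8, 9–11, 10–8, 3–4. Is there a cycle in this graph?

No

The graph has 13 vertices, 12 edges, and 1 connected component.
Since 12 = 13 - 1, the graph is a forest and contains no cycle.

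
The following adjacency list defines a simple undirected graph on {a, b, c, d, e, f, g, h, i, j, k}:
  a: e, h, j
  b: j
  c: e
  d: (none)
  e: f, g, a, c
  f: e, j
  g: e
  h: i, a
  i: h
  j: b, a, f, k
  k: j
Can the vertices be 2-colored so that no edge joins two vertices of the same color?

Yes

A valid 2-coloring puts {d, e, h, j} on one side and {a, b, c, f, g, i, k} on the other; every edge crosses between the two sides.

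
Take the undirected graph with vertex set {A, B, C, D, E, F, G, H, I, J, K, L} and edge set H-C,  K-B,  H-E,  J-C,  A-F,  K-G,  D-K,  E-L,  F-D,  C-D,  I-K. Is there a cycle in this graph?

No

The graph has 12 vertices, 11 edges, and 1 connected component.
Since 11 = 12 - 1, the graph is a forest and contains no cycle.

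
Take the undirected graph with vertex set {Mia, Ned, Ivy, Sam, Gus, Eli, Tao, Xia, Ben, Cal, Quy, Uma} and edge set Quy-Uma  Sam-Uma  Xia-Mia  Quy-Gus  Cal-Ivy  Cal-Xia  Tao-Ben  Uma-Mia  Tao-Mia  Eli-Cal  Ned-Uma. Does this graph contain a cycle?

No

|V| = 12, |E| = 11, number of components = 1.
A forest on 12 vertices with 1 component has exactly 11 edges, which matches — so no cycle.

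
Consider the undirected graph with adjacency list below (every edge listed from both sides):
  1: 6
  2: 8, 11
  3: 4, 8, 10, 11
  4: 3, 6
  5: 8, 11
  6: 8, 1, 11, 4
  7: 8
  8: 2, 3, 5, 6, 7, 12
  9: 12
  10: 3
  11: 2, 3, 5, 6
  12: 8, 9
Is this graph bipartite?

Yes

Color {2, 3, 5, 6, 7, 12} black and {1, 4, 8, 9, 10, 11} white. No edge joins two same-colored vertices, so the graph is bipartite.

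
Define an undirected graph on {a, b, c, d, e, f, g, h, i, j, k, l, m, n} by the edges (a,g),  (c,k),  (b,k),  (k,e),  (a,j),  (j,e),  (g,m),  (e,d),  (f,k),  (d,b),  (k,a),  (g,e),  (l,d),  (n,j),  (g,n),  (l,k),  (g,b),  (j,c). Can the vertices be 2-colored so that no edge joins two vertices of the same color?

Partition the vertices as {d, g, h, i, j, k} vs {a, b, c, e, f, l, m, n}. Each listed edge has one endpoint in each part, so the graph is bipartite.

Yes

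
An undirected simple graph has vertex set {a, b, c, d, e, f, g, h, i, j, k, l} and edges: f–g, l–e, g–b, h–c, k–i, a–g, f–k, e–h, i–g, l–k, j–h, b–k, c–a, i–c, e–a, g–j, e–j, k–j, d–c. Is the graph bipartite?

No

h-j-e-h is an odd cycle (length 3), and a bipartite graph can contain only even cycles.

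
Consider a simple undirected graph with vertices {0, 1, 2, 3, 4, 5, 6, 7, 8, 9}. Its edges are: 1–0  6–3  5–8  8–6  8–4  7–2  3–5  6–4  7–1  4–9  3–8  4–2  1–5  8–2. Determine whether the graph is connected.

Yes

A breadth-first search from 0 visits 0, 1, 7, 5, 2, 3, 8, 4, 6, 9 — all 10 vertices — so the graph is connected.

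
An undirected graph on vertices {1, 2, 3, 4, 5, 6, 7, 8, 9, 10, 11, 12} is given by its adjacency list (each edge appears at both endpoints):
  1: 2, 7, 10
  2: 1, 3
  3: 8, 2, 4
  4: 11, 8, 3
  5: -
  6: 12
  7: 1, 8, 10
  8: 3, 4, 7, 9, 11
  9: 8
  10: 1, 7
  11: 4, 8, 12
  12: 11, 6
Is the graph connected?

Component: {5}
Component: {1, 2, 3, 4, 6, 7, 8, 9, 10, 11, 12}
There are 2 separate components, so the graph is not connected.

No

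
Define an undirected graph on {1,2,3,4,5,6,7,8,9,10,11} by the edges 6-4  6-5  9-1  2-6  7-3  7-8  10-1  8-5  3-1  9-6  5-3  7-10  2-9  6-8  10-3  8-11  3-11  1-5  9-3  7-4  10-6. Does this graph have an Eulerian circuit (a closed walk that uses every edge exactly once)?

Yes

Degrees: 1:4, 2:2, 3:6, 4:2, 5:4, 6:6, 7:4, 8:4, 9:4, 10:4, 11:2
All degrees are even and the non-isolated vertices are connected — an Eulerian circuit exists.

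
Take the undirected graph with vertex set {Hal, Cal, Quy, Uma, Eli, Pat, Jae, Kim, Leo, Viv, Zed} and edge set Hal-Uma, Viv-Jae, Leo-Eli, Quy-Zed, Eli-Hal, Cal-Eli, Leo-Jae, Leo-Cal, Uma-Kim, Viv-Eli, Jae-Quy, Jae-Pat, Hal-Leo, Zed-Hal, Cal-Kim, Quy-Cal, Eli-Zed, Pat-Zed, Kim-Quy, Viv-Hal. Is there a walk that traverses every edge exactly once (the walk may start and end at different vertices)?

No

Degrees: Hal:5, Cal:4, Quy:4, Uma:2, Eli:5, Pat:2, Jae:4, Kim:3, Leo:4, Viv:3, Zed:4
Odd-degree vertices: Hal, Eli, Kim, Viv (4 total).
An Eulerian trail requires 0 or 2 odd-degree vertices; here there are 4.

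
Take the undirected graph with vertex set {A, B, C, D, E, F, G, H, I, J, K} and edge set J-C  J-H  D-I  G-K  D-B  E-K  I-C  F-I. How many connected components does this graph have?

3

Component: {A}
Component: {E, G, K}
Component: {B, C, D, F, H, I, J}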